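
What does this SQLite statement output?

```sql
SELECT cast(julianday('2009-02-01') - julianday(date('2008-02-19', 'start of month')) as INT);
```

`start of month` rewinds 2008-02-19 to 2008-02-01.
28 days remain in February 2008 after the 1st (29 − 1).
Full months from March 2008 through January 2009 contribute their day counts.
Then 1 day into February 2009.
Total: 28 + 31 + 30 + 31 + 30 + 31 + 31 + 30 + 31 + 30 + 31 + 31 + 1 = 366.

366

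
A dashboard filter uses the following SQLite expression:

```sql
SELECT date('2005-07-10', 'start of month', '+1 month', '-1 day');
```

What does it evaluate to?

2005-07-31

`start of month` rewinds 2005-07-10 to 2005-07-01.
Adding +1 month to 2005-07-01 gives 2005-08-01.
Going back 1 day from 2005-08-01 reaches 2005-07-31 (last day of July, 31 days).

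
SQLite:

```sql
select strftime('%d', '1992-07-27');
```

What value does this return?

`%d` extracts the 2-digit day of month: 27.

27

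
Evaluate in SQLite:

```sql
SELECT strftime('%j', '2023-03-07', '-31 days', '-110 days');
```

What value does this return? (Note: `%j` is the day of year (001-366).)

290

First apply '-31 days', '-110 days': 2023-03-07 → 2022-10-17.
Day-of-year for 2022-10-17: days since 2022-01-01 inclusive = 290, zero-padded to 290.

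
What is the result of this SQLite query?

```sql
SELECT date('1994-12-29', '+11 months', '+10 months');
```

Adding +11 months to 1994-12-29 gives 1995-11-29.
Adding +10 months to 1995-11-29 gives 1996-09-29.

1996-09-29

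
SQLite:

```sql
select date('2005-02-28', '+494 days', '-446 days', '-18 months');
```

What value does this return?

2003-10-17

Applying '+494 days' to 2005-02-28: counting 494 days forward gives 2006-07-07.
Applying '-446 days' to 2006-07-07: counting 446 days back gives 2005-04-17.
Adding -18 months to 2005-04-17 gives 2003-10-17.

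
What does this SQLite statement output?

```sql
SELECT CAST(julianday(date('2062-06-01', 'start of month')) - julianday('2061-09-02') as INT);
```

272

`start of month` rewinds 2062-06-01 to 2062-06-01.
28 days remain in September 2061 after the 2nd (30 − 2).
Full months from October 2061 through May 2062 contribute their day counts.
Then 1 day into June 2062.
Total: 28 + 31 + 30 + 31 + 31 + 28 + 31 + 30 + 31 + 1 = 272.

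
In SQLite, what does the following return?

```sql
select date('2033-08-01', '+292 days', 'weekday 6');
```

Applying '+292 days' to 2033-08-01: counting 292 days forward gives 2034-05-20.
`weekday 6` advances to the next Saturday; 2034-05-20 is already a Saturday, so it stays at 2034-05-20.

2034-05-20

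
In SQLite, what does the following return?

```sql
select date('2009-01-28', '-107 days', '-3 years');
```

Applying '-107 days' to 2009-01-28: counting 107 days back gives 2008-10-13.
Adding -3 years to 2008-10-13 gives 2005-10-13.

2005-10-13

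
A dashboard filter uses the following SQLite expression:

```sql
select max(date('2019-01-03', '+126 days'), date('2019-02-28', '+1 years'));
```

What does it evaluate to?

date('2019-01-03', '+126 days') → 2019-05-09.
date('2019-02-28', '+1 years') → 2020-02-28.
Later of the two is 2020-02-28.

2020-02-28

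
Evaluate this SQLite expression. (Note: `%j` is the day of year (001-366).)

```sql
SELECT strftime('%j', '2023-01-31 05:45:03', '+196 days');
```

First apply '+196 days': 2023-01-31 05:45:03 → 2023-08-15 05:45:03.
Day-of-year for 2023-08-15: days since 2023-01-01 inclusive = 227, zero-padded to 227.

227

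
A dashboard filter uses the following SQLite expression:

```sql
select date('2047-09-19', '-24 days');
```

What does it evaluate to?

2047-08-26

Going back 19 days from 2047-09-19 reaches 2047-08-31 (last day of August, 31 days).
Going back 5 days within August lands on 2047-08-26.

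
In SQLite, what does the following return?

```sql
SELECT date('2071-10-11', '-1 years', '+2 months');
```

Adding -1 year to 2071-10-11 gives 2070-10-11.
Adding +2 months to 2070-10-11 gives 2070-12-11.

2070-12-11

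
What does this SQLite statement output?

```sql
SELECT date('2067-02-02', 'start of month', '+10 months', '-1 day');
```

`start of month` rewinds 2067-02-02 to 2067-02-01.
Adding +10 months to 2067-02-01 gives 2067-12-01.
Going back 1 day from 2067-12-01 reaches 2067-11-30 (last day of November, 30 days).

2067-11-30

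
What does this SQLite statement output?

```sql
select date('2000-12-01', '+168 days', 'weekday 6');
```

Applying '+168 days' to 2000-12-01: counting 168 days forward gives 2001-05-18.
`weekday 6` advances to the next Saturday; 2001-05-18 is a Friday, so it moves forward to 2001-05-19.

2001-05-19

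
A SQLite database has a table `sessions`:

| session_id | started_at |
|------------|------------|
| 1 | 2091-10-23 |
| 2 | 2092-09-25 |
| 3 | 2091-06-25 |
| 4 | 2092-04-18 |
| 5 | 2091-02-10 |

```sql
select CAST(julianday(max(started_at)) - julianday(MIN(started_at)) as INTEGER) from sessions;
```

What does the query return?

MIN = 2091-02-10, MAX = 2092-09-25.
18 days remain in February 2091 after the 10th (28 − 10).
Full months from March 2091 through August 2092 contribute their day counts.
Then 25 days into September 2092.
Total: 18 + 31 + 30 + 31 + 30 + 31 + 31 + 30 + 31 + 30 + 31 + 31 + 29 + 31 + 30 + 31 + 30 + 31 + 31 + 25 = 593.

593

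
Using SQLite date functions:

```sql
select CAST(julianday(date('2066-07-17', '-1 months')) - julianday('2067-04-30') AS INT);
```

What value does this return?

-317

Adding -1 month to 2066-07-17 gives 2066-06-17.
13 days remain in June 2066 after the 17th (30 − 17).
Full months from July 2066 through March 2067 contribute their day counts.
Then 30 days into April 2067.
Total: 13 + 31 + 31 + 30 + 31 + 30 + 31 + 31 + 28 + 31 + 30 = 317.
The subtraction is earlier − later, so the result is −317 → -317.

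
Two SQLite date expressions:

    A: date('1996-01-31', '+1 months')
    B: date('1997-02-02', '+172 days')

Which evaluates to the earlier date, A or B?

A

A = 1996-03-02.
B = 1997-07-24.
A is earlier.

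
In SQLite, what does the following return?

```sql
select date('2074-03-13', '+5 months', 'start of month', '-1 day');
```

2074-07-31

Adding +5 months to 2074-03-13 gives 2074-08-13.
`start of month` rewinds 2074-08-13 to 2074-08-01.
Going back 1 day from 2074-08-01 reaches 2074-07-31 (last day of July, 31 days).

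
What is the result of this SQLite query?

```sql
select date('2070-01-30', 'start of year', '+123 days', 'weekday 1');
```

2070-05-05

`start of year` rewinds 2070-01-30 to 2070-01-01.
Applying '+123 days' to 2070-01-01: counting 123 days forward gives 2070-05-04.
`weekday 1` advances to the next Monday; 2070-05-04 is a Sunday, so it moves forward to 2070-05-05.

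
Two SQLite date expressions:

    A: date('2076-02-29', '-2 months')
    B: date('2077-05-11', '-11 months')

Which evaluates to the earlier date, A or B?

A = 2075-12-29.
B = 2076-06-11.
A is earlier.

A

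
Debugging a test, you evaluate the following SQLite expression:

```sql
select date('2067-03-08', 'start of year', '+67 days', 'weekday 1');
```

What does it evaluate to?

2067-03-14

`start of year` rewinds 2067-03-08 to 2067-01-01.
Applying '+67 days' to 2067-01-01: counting 67 days forward gives 2067-03-09.
`weekday 1` advances to the next Monday; 2067-03-09 is a Wednesday, so it moves forward to 2067-03-14.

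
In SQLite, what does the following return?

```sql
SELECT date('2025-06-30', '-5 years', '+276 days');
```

2021-04-02

Adding -5 years to 2025-06-30 gives 2020-06-30.
Applying '+276 days' to 2020-06-30: counting 276 days forward gives 2021-04-02.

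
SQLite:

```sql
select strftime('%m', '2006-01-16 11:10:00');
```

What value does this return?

`%m` extracts the 2-digit month (01-12): 01.

01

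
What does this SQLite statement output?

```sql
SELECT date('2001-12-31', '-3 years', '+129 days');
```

1999-05-09

Adding -3 years to 2001-12-31 gives 1998-12-31.
Applying '+129 days' to 1998-12-31: counting 129 days forward gives 1999-05-09.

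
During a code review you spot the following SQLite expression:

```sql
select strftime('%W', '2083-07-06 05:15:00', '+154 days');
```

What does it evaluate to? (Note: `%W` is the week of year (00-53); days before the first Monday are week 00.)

First apply '+154 days': 2083-07-06 05:15:00 → 2083-12-07 05:15:00.
2083-12-07 is a Tuesday. SQLite's %W counts Mondays since the year started; the result is 49.

49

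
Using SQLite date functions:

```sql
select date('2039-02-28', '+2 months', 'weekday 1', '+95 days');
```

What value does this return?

2039-08-05

Adding +2 months to 2039-02-28 gives 2039-04-28.
`weekday 1` advances to the next Monday; 2039-04-28 is a Thursday, so it moves forward to 2039-05-02.
Applying '+95 days' to 2039-05-02: counting 95 days forward gives 2039-08-05.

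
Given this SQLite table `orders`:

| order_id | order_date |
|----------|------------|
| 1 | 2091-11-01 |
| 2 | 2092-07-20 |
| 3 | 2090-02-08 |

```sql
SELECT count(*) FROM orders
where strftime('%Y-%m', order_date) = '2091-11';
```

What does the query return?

1

Rows with year-month 2091-11: 2091-11-01 → 1.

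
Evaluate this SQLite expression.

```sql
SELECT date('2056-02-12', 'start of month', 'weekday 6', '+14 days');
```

2056-02-19

`start of month` rewinds 2056-02-12 to 2056-02-01.
`weekday 6` advances to the next Saturday; 2056-02-01 is a Tuesday, so it moves forward to 2056-02-05.
Advancing 14 more days within February lands on 2056-02-19.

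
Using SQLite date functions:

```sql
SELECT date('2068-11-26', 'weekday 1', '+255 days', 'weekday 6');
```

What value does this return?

2069-08-10

`weekday 1` advances to the next Monday; 2068-11-26 is already a Monday, so it stays at 2068-11-26.
Applying '+255 days' to 2068-11-26: counting 255 days forward gives 2069-08-08.
`weekday 6` advances to the next Saturday; 2069-08-08 is a Thursday, so it moves forward to 2069-08-10.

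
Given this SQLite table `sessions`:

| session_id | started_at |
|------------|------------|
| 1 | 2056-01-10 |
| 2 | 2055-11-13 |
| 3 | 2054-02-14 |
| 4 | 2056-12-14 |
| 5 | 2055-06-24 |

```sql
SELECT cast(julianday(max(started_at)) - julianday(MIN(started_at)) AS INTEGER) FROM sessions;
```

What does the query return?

MIN = 2054-02-14, MAX = 2056-12-14.
14 days remain in February 2054 after the 14th (28 − 14).
Full months from March 2054 through November 2056 contribute their day counts.
Then 14 days into December 2056.
Total: 14 + 31 + 30 + 31 + 30 + 31 + 31 + 30 + 31 + 30 + 31 + 31 + 28 + 31 + 30 + 31 + 30 + 31 + 31 + 30 + 31 + 30 + 31 + 31 + 29 + 31 + 30 + 31 + 30 + 31 + 31 + 30 + 31 + 30 + 14 = 1034.

1034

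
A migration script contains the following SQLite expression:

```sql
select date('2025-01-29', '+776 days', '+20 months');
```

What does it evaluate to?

2028-11-16

Applying '+776 days' to 2025-01-29: counting 776 days forward gives 2027-03-16.
Adding +20 months to 2027-03-16 gives 2028-11-16.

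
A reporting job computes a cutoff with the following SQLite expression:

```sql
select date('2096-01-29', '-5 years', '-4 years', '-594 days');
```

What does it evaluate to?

Adding -5 years to 2096-01-29 gives 2091-01-29.
Adding -4 years to 2091-01-29 gives 2087-01-29.
Applying '-594 days' to 2087-01-29: counting 594 days back gives 2085-06-14.

2085-06-14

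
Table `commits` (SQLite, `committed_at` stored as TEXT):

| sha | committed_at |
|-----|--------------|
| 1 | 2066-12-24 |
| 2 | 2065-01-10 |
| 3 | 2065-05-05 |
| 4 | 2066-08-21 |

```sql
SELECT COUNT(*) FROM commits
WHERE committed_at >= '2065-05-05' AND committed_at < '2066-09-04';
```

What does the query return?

2

Rows in [2065-05-05, 2066-09-04): 2065-05-05, 2066-08-21 → 2 rows.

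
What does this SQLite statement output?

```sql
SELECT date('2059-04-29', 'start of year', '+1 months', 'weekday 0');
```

2059-02-02

`start of year` rewinds 2059-04-29 to 2059-01-01.
Adding +1 month to 2059-01-01 gives 2059-02-01.
`weekday 0` advances to the next Sunday; 2059-02-01 is a Saturday, so it moves forward to 2059-02-02.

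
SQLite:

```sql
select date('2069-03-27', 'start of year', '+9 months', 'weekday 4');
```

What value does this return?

2069-10-03

`start of year` rewinds 2069-03-27 to 2069-01-01.
Adding +9 months to 2069-01-01 gives 2069-10-01.
`weekday 4` advances to the next Thursday; 2069-10-01 is a Tuesday, so it moves forward to 2069-10-03.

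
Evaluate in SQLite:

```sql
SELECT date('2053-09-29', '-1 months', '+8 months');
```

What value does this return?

Adding -1 month to 2053-09-29 gives 2053-08-29.
Adding +8 months to 2053-08-29 gives 2054-04-29.

2054-04-29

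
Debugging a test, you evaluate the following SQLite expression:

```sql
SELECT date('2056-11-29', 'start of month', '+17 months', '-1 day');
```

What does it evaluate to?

2058-03-31

`start of month` rewinds 2056-11-29 to 2056-11-01.
Adding +17 months to 2056-11-01 gives 2058-04-01.
Going back 1 day from 2058-04-01 reaches 2058-03-31 (last day of March, 31 days).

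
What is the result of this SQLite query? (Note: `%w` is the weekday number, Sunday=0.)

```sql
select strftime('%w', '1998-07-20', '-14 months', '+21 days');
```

2

First apply '-14 months', '+21 days': 1998-07-20 → 1997-06-10.
1997-06-10 is a Tuesday; with Sunday=0 that is 2.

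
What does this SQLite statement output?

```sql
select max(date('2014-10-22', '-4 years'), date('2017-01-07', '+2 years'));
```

2019-01-07

date('2014-10-22', '-4 years') → 2010-10-22.
date('2017-01-07', '+2 years') → 2019-01-07.
Later of the two is 2019-01-07.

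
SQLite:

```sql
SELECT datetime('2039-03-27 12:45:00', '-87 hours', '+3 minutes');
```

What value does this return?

2039-03-23 21:48:00

-87 hours from 2039-03-27 12:45:00 is 2039-03-23 21:45:00 (crosses midnight).
+3 minutes from 2039-03-23 21:45:00 is 2039-03-23 21:48:00.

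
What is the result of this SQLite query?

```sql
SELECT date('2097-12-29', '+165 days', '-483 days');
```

Applying '+165 days' to 2097-12-29: counting 165 days forward gives 2098-06-12.
Applying '-483 days' to 2098-06-12: counting 483 days back gives 2097-02-14.

2097-02-14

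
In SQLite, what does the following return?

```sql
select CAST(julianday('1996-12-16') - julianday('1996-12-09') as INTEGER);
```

7

Both dates are in December 1996: 16 − 9 = 7.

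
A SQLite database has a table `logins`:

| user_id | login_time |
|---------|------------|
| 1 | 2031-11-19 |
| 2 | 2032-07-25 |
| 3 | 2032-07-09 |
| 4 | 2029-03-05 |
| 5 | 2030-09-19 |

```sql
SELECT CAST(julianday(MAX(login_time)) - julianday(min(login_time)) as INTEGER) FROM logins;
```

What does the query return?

1238

MIN = 2029-03-05, MAX = 2032-07-25.
26 days remain in March 2029 after the 5th (31 − 5).
Full months from April 2029 through June 2032 contribute their day counts.
Then 25 days into July 2032.
Total: 26 + 30 + 31 + 30 + 31 + 31 + 30 + 31 + 30 + 31 + 31 + 28 + 31 + 30 + 31 + 30 + 31 + 31 + 30 + 31 + 30 + 31 + 31 + 28 + 31 + 30 + 31 + 30 + 31 + 31 + 30 + 31 + 30 + 31 + 31 + 29 + 31 + 30 + 31 + 30 + 25 = 1238.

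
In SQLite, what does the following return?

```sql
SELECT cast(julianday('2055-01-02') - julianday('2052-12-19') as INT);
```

744

12 days remain in December 2052 after the 19th (31 − 19).
Full months from January 2053 through December 2054 contribute their day counts.
Then 2 days into January 2055.
Total: 12 + 31 + 28 + 31 + 30 + 31 + 30 + 31 + 31 + 30 + 31 + 30 + 31 + 31 + 28 + 31 + 30 + 31 + 30 + 31 + 31 + 30 + 31 + 30 + 31 + 2 = 744.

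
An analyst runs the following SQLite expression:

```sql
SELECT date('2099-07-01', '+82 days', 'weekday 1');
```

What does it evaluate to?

2099-09-21

Applying '+82 days' to 2099-07-01: counting 82 days forward gives 2099-09-21.
`weekday 1` advances to the next Monday; 2099-09-21 is already a Monday, so it stays at 2099-09-21.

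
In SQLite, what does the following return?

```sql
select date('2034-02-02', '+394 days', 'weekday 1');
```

2035-03-05

Applying '+394 days' to 2034-02-02: counting 394 days forward gives 2035-03-03.
`weekday 1` advances to the next Monday; 2035-03-03 is a Saturday, so it moves forward to 2035-03-05.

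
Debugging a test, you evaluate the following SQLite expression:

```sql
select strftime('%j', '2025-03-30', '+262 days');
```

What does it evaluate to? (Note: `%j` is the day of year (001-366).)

351

First apply '+262 days': 2025-03-30 → 2025-12-17.
Day-of-year for 2025-12-17: days since 2025-01-01 inclusive = 351, zero-padded to 351.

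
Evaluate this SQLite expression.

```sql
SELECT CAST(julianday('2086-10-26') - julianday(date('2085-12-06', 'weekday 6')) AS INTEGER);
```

`weekday 6` advances to the next Saturday; 2085-12-06 is a Thursday, so it moves forward to 2085-12-08.
23 days remain in December 2085 after the 8th (31 − 8).
Full months from January 2086 through September 2086 contribute their day counts.
Then 26 days into October 2086.
Total: 23 + 31 + 28 + 31 + 30 + 31 + 30 + 31 + 31 + 30 + 26 = 322.

322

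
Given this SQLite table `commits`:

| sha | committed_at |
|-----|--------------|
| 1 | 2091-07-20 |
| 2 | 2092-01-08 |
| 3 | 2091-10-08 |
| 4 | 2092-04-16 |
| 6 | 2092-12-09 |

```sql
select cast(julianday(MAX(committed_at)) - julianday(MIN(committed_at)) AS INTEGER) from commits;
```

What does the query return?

508

MIN = 2091-07-20, MAX = 2092-12-09.
11 days remain in July 2091 after the 20th (31 − 20).
Full months from August 2091 through November 2092 contribute their day counts.
Then 9 days into December 2092.
Total: 11 + 31 + 30 + 31 + 30 + 31 + 31 + 29 + 31 + 30 + 31 + 30 + 31 + 31 + 30 + 31 + 30 + 9 = 508.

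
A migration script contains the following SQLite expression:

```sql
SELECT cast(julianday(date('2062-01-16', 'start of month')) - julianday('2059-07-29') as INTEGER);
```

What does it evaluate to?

887

`start of month` rewinds 2062-01-16 to 2062-01-01.
2 days remain in July 2059 after the 29th (31 − 29).
Full months from August 2059 through December 2061 contribute their day counts.
Then 1 day into January 2062.
Total: 2 + 31 + 30 + 31 + 30 + 31 + 31 + 29 + 31 + 30 + 31 + 30 + 31 + 31 + 30 + 31 + 30 + 31 + 31 + 28 + 31 + 30 + 31 + 30 + 31 + 31 + 30 + 31 + 30 + 31 + 1 = 887.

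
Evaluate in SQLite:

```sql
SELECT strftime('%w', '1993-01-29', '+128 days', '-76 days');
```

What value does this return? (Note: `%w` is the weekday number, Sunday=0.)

1

First apply '+128 days', '-76 days': 1993-01-29 → 1993-03-22.
1993-03-22 is a Monday; with Sunday=0 that is 1.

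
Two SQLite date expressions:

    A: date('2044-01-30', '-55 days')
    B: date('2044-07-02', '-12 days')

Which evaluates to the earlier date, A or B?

A = 2043-12-06.
B = 2044-06-20.
A is earlier.

A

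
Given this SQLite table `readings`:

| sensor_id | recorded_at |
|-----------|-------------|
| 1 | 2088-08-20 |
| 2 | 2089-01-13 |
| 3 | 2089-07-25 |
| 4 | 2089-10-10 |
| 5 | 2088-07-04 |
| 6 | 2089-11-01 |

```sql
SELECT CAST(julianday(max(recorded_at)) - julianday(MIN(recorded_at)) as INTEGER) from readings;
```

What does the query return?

485

MIN = 2088-07-04, MAX = 2089-11-01.
27 days remain in July 2088 after the 4th (31 − 4).
Full months from August 2088 through October 2089 contribute their day counts.
Then 1 day into November 2089.
Total: 27 + 31 + 30 + 31 + 30 + 31 + 31 + 28 + 31 + 30 + 31 + 30 + 31 + 31 + 30 + 31 + 1 = 485.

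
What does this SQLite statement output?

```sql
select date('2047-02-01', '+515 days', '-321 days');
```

2047-08-14

Applying '+515 days' to 2047-02-01: counting 515 days forward gives 2048-06-30.
Applying '-321 days' to 2048-06-30: counting 321 days back gives 2047-08-14.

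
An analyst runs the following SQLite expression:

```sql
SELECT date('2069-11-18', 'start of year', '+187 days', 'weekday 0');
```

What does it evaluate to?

2069-07-07

`start of year` rewinds 2069-11-18 to 2069-01-01.
Applying '+187 days' to 2069-01-01: counting 187 days forward gives 2069-07-07.
`weekday 0` advances to the next Sunday; 2069-07-07 is already a Sunday, so it stays at 2069-07-07.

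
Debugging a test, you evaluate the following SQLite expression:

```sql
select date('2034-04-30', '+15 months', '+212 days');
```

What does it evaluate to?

2036-02-27

Adding +15 months to 2034-04-30 gives 2035-07-30.
Applying '+212 days' to 2035-07-30: counting 212 days forward gives 2036-02-27.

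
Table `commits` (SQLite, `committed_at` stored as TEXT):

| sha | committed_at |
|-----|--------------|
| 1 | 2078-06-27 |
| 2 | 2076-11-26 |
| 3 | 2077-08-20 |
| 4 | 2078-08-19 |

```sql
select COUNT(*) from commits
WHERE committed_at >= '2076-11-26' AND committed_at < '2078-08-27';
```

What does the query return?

4

Rows in [2076-11-26, 2078-08-27): 2078-06-27, 2076-11-26, 2077-08-20, 2078-08-19 → 4 rows.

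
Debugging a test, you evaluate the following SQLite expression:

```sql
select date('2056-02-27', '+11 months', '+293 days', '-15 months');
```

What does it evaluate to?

2056-08-16

Adding +11 months to 2056-02-27 gives 2057-01-27.
Applying '+293 days' to 2057-01-27: counting 293 days forward gives 2057-11-16.
Adding -15 months to 2057-11-16 gives 2056-08-16.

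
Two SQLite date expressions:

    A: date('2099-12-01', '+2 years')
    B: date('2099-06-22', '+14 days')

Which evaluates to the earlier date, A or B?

B

A = 2101-12-01.
B = 2099-07-06.
B is earlier.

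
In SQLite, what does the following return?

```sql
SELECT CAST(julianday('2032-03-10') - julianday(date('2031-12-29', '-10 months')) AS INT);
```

Adding -10 months to 2031-12-29 targets 2031-02-29. February 2031 has only 28 days, so SQLite normalizes the 1-day overflow forward to 2031-03-01.
30 days remain in March 2031 after the 1st (31 − 1).
Full months from April 2031 through February 2032 contribute their day counts.
Then 10 days into March 2032.
Total: 30 + 30 + 31 + 30 + 31 + 31 + 30 + 31 + 30 + 31 + 31 + 29 + 10 = 375.

375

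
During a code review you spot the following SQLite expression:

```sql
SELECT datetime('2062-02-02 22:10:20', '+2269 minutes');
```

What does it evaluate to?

2062-02-04 11:59:20

2269 minutes = 37h 49m; +2269 minutes from 2062-02-02 22:10:20 is 2062-02-04 11:59:20 (crosses midnight).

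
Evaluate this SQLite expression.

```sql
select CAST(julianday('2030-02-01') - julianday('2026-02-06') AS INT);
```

22 days remain in February 2026 after the 6th (28 − 6).
Full months from March 2026 through January 2030 contribute their day counts.
Then 1 day into February 2030.
Total: 22 + 31 + 30 + 31 + 30 + 31 + 31 + 30 + 31 + 30 + 31 + 31 + 28 + 31 + 30 + 31 + 30 + 31 + 31 + 30 + 31 + 30 + 31 + 31 + 29 + 31 + 30 + 31 + 30 + 31 + 31 + 30 + 31 + 30 + 31 + 31 + 28 + 31 + 30 + 31 + 30 + 31 + 31 + 30 + 31 + 30 + 31 + 31 + 1 = 1456.

1456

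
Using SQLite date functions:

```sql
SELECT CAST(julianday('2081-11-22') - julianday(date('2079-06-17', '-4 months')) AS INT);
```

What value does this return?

Adding -4 months to 2079-06-17 gives 2079-02-17.
11 days remain in February 2079 after the 17th (28 − 17).
Full months from March 2079 through October 2081 contribute their day counts.
Then 22 days into November 2081.
Total: 11 + 31 + 30 + 31 + 30 + 31 + 31 + 30 + 31 + 30 + 31 + 31 + 29 + 31 + 30 + 31 + 30 + 31 + 31 + 30 + 31 + 30 + 31 + 31 + 28 + 31 + 30 + 31 + 30 + 31 + 31 + 30 + 31 + 22 = 1009.

1009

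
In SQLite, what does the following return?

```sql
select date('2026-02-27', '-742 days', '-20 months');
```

Applying '-742 days' to 2026-02-27: counting 742 days back gives 2024-02-16.
Adding -20 months to 2024-02-16 gives 2022-06-16.

2022-06-16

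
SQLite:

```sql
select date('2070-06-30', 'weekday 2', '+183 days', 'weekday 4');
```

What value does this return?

`weekday 2` advances to the next Tuesday; 2070-06-30 is a Monday, so it moves forward to 2070-07-01.
Applying '+183 days' to 2070-07-01: counting 183 days forward gives 2070-12-31.
`weekday 4` advances to the next Thursday; 2070-12-31 is a Wednesday, so it moves forward to 2071-01-01.

2071-01-01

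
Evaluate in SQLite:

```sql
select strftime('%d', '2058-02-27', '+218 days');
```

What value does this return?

First apply '+218 days': 2058-02-27 → 2058-10-03.
`%d` extracts the 2-digit day of month: 03.

03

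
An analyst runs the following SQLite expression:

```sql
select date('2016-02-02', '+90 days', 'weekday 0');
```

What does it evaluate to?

2016-05-08

Applying '+90 days' to 2016-02-02: counting 90 days forward gives 2016-05-02.
`weekday 0` advances to the next Sunday; 2016-05-02 is a Monday, so it moves forward to 2016-05-08.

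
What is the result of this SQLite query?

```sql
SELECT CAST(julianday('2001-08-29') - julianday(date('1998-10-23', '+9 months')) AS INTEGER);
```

768

Adding +9 months to 1998-10-23 gives 1999-07-23.
8 days remain in July 1999 after the 23rd (31 − 23).
Full months from August 1999 through July 2001 contribute their day counts.
Then 29 days into August 2001.
Total: 8 + 31 + 30 + 31 + 30 + 31 + 31 + 29 + 31 + 30 + 31 + 30 + 31 + 31 + 30 + 31 + 30 + 31 + 31 + 28 + 31 + 30 + 31 + 30 + 31 + 29 = 768.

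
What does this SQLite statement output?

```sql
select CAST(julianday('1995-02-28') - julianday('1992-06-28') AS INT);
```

2 days remain in June 1992 after the 28th (30 − 28).
Full months from July 1992 through January 1995 contribute their day counts.
Then 28 days into February 1995.
Total: 2 + 31 + 31 + 30 + 31 + 30 + 31 + 31 + 28 + 31 + 30 + 31 + 30 + 31 + 31 + 30 + 31 + 30 + 31 + 31 + 28 + 31 + 30 + 31 + 30 + 31 + 31 + 30 + 31 + 30 + 31 + 31 + 28 = 975.

975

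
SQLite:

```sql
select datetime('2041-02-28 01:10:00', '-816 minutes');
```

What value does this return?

2041-02-27 11:34:00

816 minutes = 13h 36m; -816 minutes from 2041-02-28 01:10:00 is 2041-02-27 11:34:00 (crosses midnight).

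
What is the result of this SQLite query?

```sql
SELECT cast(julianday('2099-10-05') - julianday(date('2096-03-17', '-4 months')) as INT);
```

Adding -4 months to 2096-03-17 gives 2095-11-17.
13 days remain in November 2095 after the 17th (30 − 17).
Full months from December 2095 through September 2099 contribute their day counts.
Then 5 days into October 2099.
Total: 13 + 31 + 31 + 29 + 31 + 30 + 31 + 30 + 31 + 31 + 30 + 31 + 30 + 31 + 31 + 28 + 31 + 30 + 31 + 30 + 31 + 31 + 30 + 31 + 30 + 31 + 31 + 28 + 31 + 30 + 31 + 30 + 31 + 31 + 30 + 31 + 30 + 31 + 31 + 28 + 31 + 30 + 31 + 30 + 31 + 31 + 30 + 5 = 1418.

1418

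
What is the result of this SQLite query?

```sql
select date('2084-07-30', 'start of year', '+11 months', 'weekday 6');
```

2084-12-02

`start of year` rewinds 2084-07-30 to 2084-01-01.
Adding +11 months to 2084-01-01 gives 2084-12-01.
`weekday 6` advances to the next Saturday; 2084-12-01 is a Friday, so it moves forward to 2084-12-02.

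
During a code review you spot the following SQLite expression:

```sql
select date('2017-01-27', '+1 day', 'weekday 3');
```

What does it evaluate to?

2017-02-01

Advancing 1 more day within January lands on 2017-01-28.
`weekday 3` advances to the next Wednesday; 2017-01-28 is a Saturday, so it moves forward to 2017-02-01.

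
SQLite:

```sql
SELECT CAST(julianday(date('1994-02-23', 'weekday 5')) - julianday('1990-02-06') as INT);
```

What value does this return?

`weekday 5` advances to the next Friday; 1994-02-23 is a Wednesday, so it moves forward to 1994-02-25.
22 days remain in February 1990 after the 6th (28 − 6).
Full months from March 1990 through January 1994 contribute their day counts.
Then 25 days into February 1994.
Total: 22 + 31 + 30 + 31 + 30 + 31 + 31 + 30 + 31 + 30 + 31 + 31 + 28 + 31 + 30 + 31 + 30 + 31 + 31 + 30 + 31 + 30 + 31 + 31 + 29 + 31 + 30 + 31 + 30 + 31 + 31 + 30 + 31 + 30 + 31 + 31 + 28 + 31 + 30 + 31 + 30 + 31 + 31 + 30 + 31 + 30 + 31 + 31 + 25 = 1480.

1480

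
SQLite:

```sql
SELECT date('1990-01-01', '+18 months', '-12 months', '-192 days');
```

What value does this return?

1989-12-21

Adding +18 months to 1990-01-01 gives 1991-07-01.
Adding -12 months to 1991-07-01 gives 1990-07-01.
Applying '-192 days' to 1990-07-01: counting 192 days back gives 1989-12-21.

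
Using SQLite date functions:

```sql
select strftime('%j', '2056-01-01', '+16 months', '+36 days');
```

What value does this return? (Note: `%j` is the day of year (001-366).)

157

First apply '+16 months', '+36 days': 2056-01-01 → 2057-06-06.
Day-of-year for 2057-06-06: days since 2057-01-01 inclusive = 157, zero-padded to 157.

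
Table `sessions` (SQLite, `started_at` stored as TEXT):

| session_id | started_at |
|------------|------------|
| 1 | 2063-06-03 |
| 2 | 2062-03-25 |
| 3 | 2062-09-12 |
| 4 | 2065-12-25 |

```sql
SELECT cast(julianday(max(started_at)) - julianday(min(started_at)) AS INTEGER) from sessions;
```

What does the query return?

1371

MIN = 2062-03-25, MAX = 2065-12-25.
6 days remain in March 2062 after the 25th (31 − 25).
Full months from April 2062 through November 2065 contribute their day counts.
Then 25 days into December 2065.
Total: 6 + 30 + 31 + 30 + 31 + 31 + 30 + 31 + 30 + 31 + 31 + 28 + 31 + 30 + 31 + 30 + 31 + 31 + 30 + 31 + 30 + 31 + 31 + 29 + 31 + 30 + 31 + 30 + 31 + 31 + 30 + 31 + 30 + 31 + 31 + 28 + 31 + 30 + 31 + 30 + 31 + 31 + 30 + 31 + 30 + 25 = 1371.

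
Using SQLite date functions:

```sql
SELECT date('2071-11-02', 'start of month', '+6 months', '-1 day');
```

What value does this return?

2072-04-30

`start of month` rewinds 2071-11-02 to 2071-11-01.
Adding +6 months to 2071-11-01 gives 2072-05-01.
Going back 1 day from 2072-05-01 reaches 2072-04-30 (last day of April, 30 days).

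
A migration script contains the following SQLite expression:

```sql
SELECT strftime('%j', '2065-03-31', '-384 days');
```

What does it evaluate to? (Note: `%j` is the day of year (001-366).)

072

First apply '-384 days': 2065-03-31 → 2064-03-12.
Day-of-year for 2064-03-12: days since 2064-01-01 inclusive = 72, zero-padded to 072.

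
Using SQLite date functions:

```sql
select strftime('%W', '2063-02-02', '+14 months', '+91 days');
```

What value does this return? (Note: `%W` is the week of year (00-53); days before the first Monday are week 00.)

26

First apply '+14 months', '+91 days': 2063-02-02 → 2064-07-02.
2064-07-02 is a Wednesday. SQLite's %W counts Mondays since the year started; the result is 26.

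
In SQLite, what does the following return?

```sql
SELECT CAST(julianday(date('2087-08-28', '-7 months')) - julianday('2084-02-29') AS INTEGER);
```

1064

Adding -7 months to 2087-08-28 gives 2087-01-28.
0 days remain in February 2084 after the 29th (29 − 29).
Full months from March 2084 through December 2086 contribute their day counts.
Then 28 days into January 2087.
Total: 0 + 31 + 30 + 31 + 30 + 31 + 31 + 30 + 31 + 30 + 31 + 31 + 28 + 31 + 30 + 31 + 30 + 31 + 31 + 30 + 31 + 30 + 31 + 31 + 28 + 31 + 30 + 31 + 30 + 31 + 31 + 30 + 31 + 30 + 31 + 28 = 1064.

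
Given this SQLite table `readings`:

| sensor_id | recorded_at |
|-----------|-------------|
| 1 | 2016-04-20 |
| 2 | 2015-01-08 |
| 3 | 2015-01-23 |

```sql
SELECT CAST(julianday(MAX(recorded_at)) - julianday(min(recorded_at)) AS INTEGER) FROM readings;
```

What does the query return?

468

MIN = 2015-01-08, MAX = 2016-04-20.
23 days remain in January 2015 after the 8th (31 − 8).
Full months from February 2015 through March 2016 contribute their day counts.
Then 20 days into April 2016.
Total: 23 + 28 + 31 + 30 + 31 + 30 + 31 + 31 + 30 + 31 + 30 + 31 + 31 + 29 + 31 + 20 = 468.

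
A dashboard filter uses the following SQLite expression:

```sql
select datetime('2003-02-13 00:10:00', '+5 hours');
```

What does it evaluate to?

2003-02-13 05:10:00

+5 hours from 2003-02-13 00:10:00 is 2003-02-13 05:10:00.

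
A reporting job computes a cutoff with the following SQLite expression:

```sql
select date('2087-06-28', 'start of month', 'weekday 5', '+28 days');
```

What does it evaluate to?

`start of month` rewinds 2087-06-28 to 2087-06-01.
`weekday 5` advances to the next Friday; 2087-06-01 is a Sunday, so it moves forward to 2087-06-06.
June 2087 has 30 days; 24 remain after the 6th, so 25 days reach 2087-07-01.
Advancing 3 more days within July lands on 2087-07-04.

2087-07-04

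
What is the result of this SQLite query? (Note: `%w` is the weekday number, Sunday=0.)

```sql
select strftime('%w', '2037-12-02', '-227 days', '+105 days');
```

0

First apply '-227 days', '+105 days': 2037-12-02 → 2037-08-02.
2037-08-02 is a Sunday; with Sunday=0 that is 0.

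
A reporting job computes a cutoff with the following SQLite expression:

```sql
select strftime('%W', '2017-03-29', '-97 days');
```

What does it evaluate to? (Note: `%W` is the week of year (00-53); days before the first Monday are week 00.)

51

First apply '-97 days': 2017-03-29 → 2016-12-22.
2016-12-22 is a Thursday. SQLite's %W counts Mondays since the year started; the result is 51.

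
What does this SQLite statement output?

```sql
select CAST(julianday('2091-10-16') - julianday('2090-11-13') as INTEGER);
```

17 days remain in November 2090 after the 13th (30 − 13).
Full months from December 2090 through September 2091 contribute their day counts.
Then 16 days into October 2091.
Total: 17 + 31 + 31 + 28 + 31 + 30 + 31 + 30 + 31 + 31 + 30 + 16 = 337.

337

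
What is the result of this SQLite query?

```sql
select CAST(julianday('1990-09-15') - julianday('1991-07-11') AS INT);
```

15 days remain in September 1990 after the 15th (30 − 15).
Full months from October 1990 through June 1991 contribute their day counts.
Then 11 days into July 1991.
Total: 15 + 31 + 30 + 31 + 31 + 28 + 31 + 30 + 31 + 30 + 11 = 299.
The subtraction is earlier − later, so the result is −299 → -299.

-299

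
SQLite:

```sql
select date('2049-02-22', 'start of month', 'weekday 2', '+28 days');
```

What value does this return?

`start of month` rewinds 2049-02-22 to 2049-02-01.
`weekday 2` advances to the next Tuesday; 2049-02-01 is a Monday, so it moves forward to 2049-02-02.
February 2049 has 28 days; 26 remain after the 2nd, so 27 days reach 2049-03-01.
Advancing 1 more day within March lands on 2049-03-02.

2049-03-02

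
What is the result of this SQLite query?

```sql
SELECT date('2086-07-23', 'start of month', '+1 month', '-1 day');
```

2086-07-31

`start of month` rewinds 2086-07-23 to 2086-07-01.
Adding +1 month to 2086-07-01 gives 2086-08-01.
Going back 1 day from 2086-08-01 reaches 2086-07-31 (last day of July, 31 days).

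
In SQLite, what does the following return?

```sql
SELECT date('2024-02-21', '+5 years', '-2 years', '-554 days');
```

Adding +5 years to 2024-02-21 gives 2029-02-21.
Adding -2 years to 2029-02-21 gives 2027-02-21.
Applying '-554 days' to 2027-02-21: counting 554 days back gives 2025-08-16.

2025-08-16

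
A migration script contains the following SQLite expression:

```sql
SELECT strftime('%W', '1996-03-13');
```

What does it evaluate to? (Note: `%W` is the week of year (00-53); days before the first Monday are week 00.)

11

1996-03-13 is a Wednesday. SQLite's %W counts Mondays since the year started; the result is 11.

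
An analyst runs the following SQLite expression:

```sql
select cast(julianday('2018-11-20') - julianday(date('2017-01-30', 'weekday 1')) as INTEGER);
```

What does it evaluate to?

`weekday 1` advances to the next Monday; 2017-01-30 is already a Monday, so it stays at 2017-01-30.
1 day remains in January 2017 after the 30th (31 − 30).
Full months from February 2017 through October 2018 contribute their day counts.
Then 20 days into November 2018.
Total: 1 + 28 + 31 + 30 + 31 + 30 + 31 + 31 + 30 + 31 + 30 + 31 + 31 + 28 + 31 + 30 + 31 + 30 + 31 + 31 + 30 + 31 + 20 = 659.

659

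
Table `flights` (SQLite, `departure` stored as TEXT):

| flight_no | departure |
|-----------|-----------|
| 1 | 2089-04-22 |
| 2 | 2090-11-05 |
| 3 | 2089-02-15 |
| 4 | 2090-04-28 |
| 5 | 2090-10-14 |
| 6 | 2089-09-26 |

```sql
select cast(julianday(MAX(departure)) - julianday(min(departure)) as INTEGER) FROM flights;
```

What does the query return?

MIN = 2089-02-15, MAX = 2090-11-05.
13 days remain in February 2089 after the 15th (28 − 15).
Full months from March 2089 through October 2090 contribute their day counts.
Then 5 days into November 2090.
Total: 13 + 31 + 30 + 31 + 30 + 31 + 31 + 30 + 31 + 30 + 31 + 31 + 28 + 31 + 30 + 31 + 30 + 31 + 31 + 30 + 31 + 5 = 628.

628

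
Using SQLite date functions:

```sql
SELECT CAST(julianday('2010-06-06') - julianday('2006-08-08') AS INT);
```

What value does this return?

1398

23 days remain in August 2006 after the 8th (31 − 8).
Full months from September 2006 through May 2010 contribute their day counts.
Then 6 days into June 2010.
Total: 23 + 30 + 31 + 30 + 31 + 31 + 28 + 31 + 30 + 31 + 30 + 31 + 31 + 30 + 31 + 30 + 31 + 31 + 29 + 31 + 30 + 31 + 30 + 31 + 31 + 30 + 31 + 30 + 31 + 31 + 28 + 31 + 30 + 31 + 30 + 31 + 31 + 30 + 31 + 30 + 31 + 31 + 28 + 31 + 30 + 31 + 6 = 1398.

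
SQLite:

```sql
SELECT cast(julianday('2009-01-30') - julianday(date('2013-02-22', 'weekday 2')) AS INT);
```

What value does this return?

`weekday 2` advances to the next Tuesday; 2013-02-22 is a Friday, so it moves forward to 2013-02-26.
1 day remains in January 2009 after the 30th (31 − 30).
Full months from February 2009 through January 2013 contribute their day counts.
Then 26 days into February 2013.
Total: 1 + 28 + 31 + 30 + 31 + 30 + 31 + 31 + 30 + 31 + 30 + 31 + 31 + 28 + 31 + 30 + 31 + 30 + 31 + 31 + 30 + 31 + 30 + 31 + 31 + 28 + 31 + 30 + 31 + 30 + 31 + 31 + 30 + 31 + 30 + 31 + 31 + 29 + 31 + 30 + 31 + 30 + 31 + 31 + 30 + 31 + 30 + 31 + 31 + 26 = 1488.
The subtraction is earlier − later, so the result is −1488 → -1488.

-1488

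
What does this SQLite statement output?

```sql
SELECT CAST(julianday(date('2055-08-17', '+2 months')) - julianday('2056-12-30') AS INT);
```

Adding +2 months to 2055-08-17 gives 2055-10-17.
14 days remain in October 2055 after the 17th (31 − 17).
Full months from November 2055 through November 2056 contribute their day counts.
Then 30 days into December 2056.
Total: 14 + 30 + 31 + 31 + 29 + 31 + 30 + 31 + 30 + 31 + 31 + 30 + 31 + 30 + 30 = 440.
The subtraction is earlier − later, so the result is −440 → -440.

-440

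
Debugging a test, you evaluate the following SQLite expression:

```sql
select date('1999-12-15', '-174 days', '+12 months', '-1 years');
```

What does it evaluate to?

Applying '-174 days' to 1999-12-15: counting 174 days back gives 1999-06-24.
Adding +12 months to 1999-06-24 gives 2000-06-24.
Adding -1 year to 2000-06-24 gives 1999-06-24.

1999-06-24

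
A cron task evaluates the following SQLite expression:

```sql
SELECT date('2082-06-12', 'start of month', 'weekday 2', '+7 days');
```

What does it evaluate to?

`start of month` rewinds 2082-06-12 to 2082-06-01.
`weekday 2` advances to the next Tuesday; 2082-06-01 is a Monday, so it moves forward to 2082-06-02.
Advancing 7 more days within June lands on 2082-06-09.

2082-06-09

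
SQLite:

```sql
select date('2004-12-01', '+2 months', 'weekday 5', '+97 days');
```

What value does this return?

2005-05-12

Adding +2 months to 2004-12-01 gives 2005-02-01.
`weekday 5` advances to the next Friday; 2005-02-01 is a Tuesday, so it moves forward to 2005-02-04.
Applying '+97 days' to 2005-02-04: counting 97 days forward gives 2005-05-12.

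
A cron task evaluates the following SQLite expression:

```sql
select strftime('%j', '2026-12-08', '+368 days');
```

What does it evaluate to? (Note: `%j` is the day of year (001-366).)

First apply '+368 days': 2026-12-08 → 2027-12-11.
Day-of-year for 2027-12-11: days since 2027-01-01 inclusive = 345, zero-padded to 345.

345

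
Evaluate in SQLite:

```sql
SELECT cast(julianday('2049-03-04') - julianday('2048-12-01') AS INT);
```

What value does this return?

93

30 days remain in December 2048 after the 1st (31 − 1).
January 2049: 31 days.
February 2049: 28 days.
Then 4 days into March 2049.
Total: 30 + 31 + 28 + 4 = 93.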